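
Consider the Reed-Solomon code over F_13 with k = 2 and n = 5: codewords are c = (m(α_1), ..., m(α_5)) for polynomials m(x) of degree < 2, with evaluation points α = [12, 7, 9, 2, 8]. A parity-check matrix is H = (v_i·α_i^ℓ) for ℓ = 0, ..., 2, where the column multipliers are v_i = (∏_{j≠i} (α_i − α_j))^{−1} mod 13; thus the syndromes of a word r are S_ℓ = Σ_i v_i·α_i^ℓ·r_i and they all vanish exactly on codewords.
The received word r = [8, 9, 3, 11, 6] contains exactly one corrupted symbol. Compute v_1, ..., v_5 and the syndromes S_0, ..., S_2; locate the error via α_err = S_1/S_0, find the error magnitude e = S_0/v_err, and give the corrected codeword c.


S = (7, 6, 7), error at position 1, error magnitude e = 1, c = [7, 9, 3, 11, 6].

Step 1: column multipliers v_i = (∏_{j≠i}(α_i − α_j))^{−1} mod 13.
  i = 1 (α = 12): (12−7)(12−9)(12−2)(12−8) = 5·3·10·4 = 600 ≡ 2, so v_1 = 2^{−1} = 7 (mod 13).
  i = 2 (α = 7): (7−12)(7−9)(7−2)(7−8) = (−5)·(−2)·5·(−1) = −50 ≡ 2, so v_2 = 2^{−1} = 7 (mod 13).
  i = 3 (α = 9): (9−12)(9−7)(9−2)(9−8) = (−3)·2·7·1 = −42 ≡ 10, so v_3 = 10^{−1} = 4 (mod 13).
  i = 4 (α = 2): (2−12)(2−7)(2−9)(2−8) = (−10)·(−5)·(−7)·(−6) = 2100 ≡ 7, so v_4 = 7^{−1} = 2 (mod 13).
  i = 5 (α = 8): (8−12)(8−7)(8−9)(8−2) = (−4)·1·(−1)·6 = 24 ≡ 11, so v_5 = 11^{−1} = 6 (mod 13).
  v = [7, 7, 4, 2, 6].
Step 2: syndromes of r = [8, 9, 3, 11, 6] (all sums mod 13).
  S_0 = Σ v_i r_i = 7·8 + 7·9 + 4·3 + 2·11 + 6·6 = 189 ≡ 7.
  S_1 = Σ v_i α_i r_i = 7·12·8 + 7·7·9 + 4·9·3 + 2·2·11 + 6·8·6 = 1553 ≡ 6.
  α_i^2 mod 13 = [1, 10, 3, 4, 12].
  S_2 = Σ v_i α_i^2 r_i = 7·1·8 + 7·10·9 + 4·3·3 + 2·4·11 + 6·12·6 = 1242 ≡ 7.
  S = (7, 6, 7) ≠ 0, so r is not a codeword (an error is present).
Step 3: locate the error. For a single error e at position i, S_ℓ = v_i·e·α_i^ℓ, so α_err = S_1/S_0.
  S_0^{−1} = 7^{−1} = 2 (mod 13), so α_err = 6·2 = 12 ≡ 12 = α_1. Error position i = 1.
  Consistency check: S_2/S_1 = 7·11 = 77 ≡ 12 = α_err ✓ (single-error assumption holds).
Step 4: error magnitude e = S_0/v_1 = S_0·∏_{j≠1}(α_1 − α_j) = 7·2 = 14 ≡ 1 (mod 13).
Step 5: correct position 1: c_1 = r_1 − e = 8 − 1 ≡ 7 (mod 13). Hence c = [7, 9, 3, 11, 6].
  Check: interpolating c through the α_i gives m(x) = 4 + 10·x (degree < 2) with m(α_i) = c_i for every i, so c is indeed a codeword.


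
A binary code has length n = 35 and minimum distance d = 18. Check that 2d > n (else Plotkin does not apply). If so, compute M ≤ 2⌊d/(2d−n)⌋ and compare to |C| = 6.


Plotkin bound M ≤ 36; given |C| = 6 ≤ bound (satisfied).

Check applicability: 2d = 36, n = 35.
2d − n = 1 > 0, so Plotkin applies.
Compute d/(2d−n) = 18/1 ≈ 18.0000.
⌊d/(2d−n)⌋ = 18.
Plotkin bound: M ≤ 2·18 = 36.
Given |C| = 6, check: satisfied.
This |C| is below the Plotkin bound.


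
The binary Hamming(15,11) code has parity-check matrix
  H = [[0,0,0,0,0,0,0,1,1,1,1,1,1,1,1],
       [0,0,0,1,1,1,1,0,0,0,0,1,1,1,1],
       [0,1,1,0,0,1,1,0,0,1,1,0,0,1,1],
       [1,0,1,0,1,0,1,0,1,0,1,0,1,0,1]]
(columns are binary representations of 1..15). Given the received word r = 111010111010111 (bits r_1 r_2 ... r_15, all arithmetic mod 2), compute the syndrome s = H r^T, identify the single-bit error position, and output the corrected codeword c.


s = (0, 1, 0, 0)^T, error position = 4, corrected codeword c = 111110111010111

Compute s = H r^T mod 2 one row at a time:
  s_1 = 1 + 1 + 0 + 1 + 0 + 1 + 1 + 1 = 6 ≡ 0 (mod 2).
  s_2 = 0 + 1 + 0 + 1 + 0 + 1 + 1 + 1 = 5 ≡ 1 (mod 2).
  s_3 = 1 + 1 + 0 + 1 + 0 + 1 + 1 + 1 = 6 ≡ 0 (mod 2).
  s_4 = 1 + 1 + 1 + 1 + 1 + 1 + 1 + 1 = 8 ≡ 0 (mod 2).
s = (0, 1, 0, 0)^T — this equals column 4 of H (binary 0100), so error is at position 4.
Correct: flip bit 4 of r = 111010111010111 to get c = 111110111010111.


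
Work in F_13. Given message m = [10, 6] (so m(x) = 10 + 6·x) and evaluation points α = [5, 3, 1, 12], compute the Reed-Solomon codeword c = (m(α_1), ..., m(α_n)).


c = [1, 2, 3, 4]

Message polynomial: m(x) = 10 + 6·x (mod 13).
For each evaluation point α_i, compute m(α_i) mod 13:
  α_1 = 5: Horner steps 6 → 1, so m(5) = 1.
  α_2 = 3: Horner steps 6 → 2, so m(3) = 2.
  α_3 = 1: Horner steps 6 → 3, so m(1) = 3.
  α_4 = 12: Horner steps 6 → 4, so m(12) = 4.
Codeword c = [1, 2, 3, 4] ∈ F_13^4.


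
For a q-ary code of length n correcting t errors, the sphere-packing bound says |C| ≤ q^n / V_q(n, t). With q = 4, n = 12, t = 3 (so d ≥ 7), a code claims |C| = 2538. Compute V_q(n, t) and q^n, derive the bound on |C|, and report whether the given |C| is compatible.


V_q(n, t) = 6571, q^n = 16777216, Hamming bound = 2553, |C| = 2538 ≤ bound (satisfied).

Step 1: Compute V_q(n, t) = Σ_{j=0}^3 C(n, j) (q−1)^j.
  j = 0: C(12,0)·(3)^0 = 1·1 = 1.
  j = 1: C(12,1)·(3)^1 = 12·3 = 36.
  j = 2: C(12,2)·(3)^2 = 66·9 = 594.
  j = 3: C(12,3)·(3)^3 = 220·27 = 5940.
  V_q(n, t) = 1 + 36 + 594 + 5940 = 6571.
Step 2: q^n = 4^12 = 16777216.
Step 3: Hamming bound ⌊q^n / V_q(n,t)⌋ = ⌊16777216/6571⌋ = 2553.
Step 4: Compare |C| = 2538 to 2553: satisfied.
The claimed |C| lies below the Hamming bound.


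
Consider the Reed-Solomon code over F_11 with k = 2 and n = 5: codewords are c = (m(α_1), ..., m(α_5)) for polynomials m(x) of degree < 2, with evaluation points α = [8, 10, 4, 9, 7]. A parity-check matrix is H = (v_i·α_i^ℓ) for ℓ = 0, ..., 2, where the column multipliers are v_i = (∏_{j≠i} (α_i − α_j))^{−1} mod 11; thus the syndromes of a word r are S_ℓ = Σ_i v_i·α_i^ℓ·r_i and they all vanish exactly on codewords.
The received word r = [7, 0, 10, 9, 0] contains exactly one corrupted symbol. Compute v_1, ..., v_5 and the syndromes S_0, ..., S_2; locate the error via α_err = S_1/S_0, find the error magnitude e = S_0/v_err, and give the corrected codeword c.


S = (7, 5, 2), error at position 5, error magnitude e = 6, c = [7, 0, 10, 9, 5].

Step 1: column multipliers v_i = (∏_{j≠i}(α_i − α_j))^{−1} mod 11.
  i = 1 (α = 8): (8−10)(8−4)(8−9)(8−7) = (−2)·4·(−1)·1 = 8 ≡ 8, so v_1 = 8^{−1} = 7 (mod 11).
  i = 2 (α = 10): (10−8)(10−4)(10−9)(10−7) = 2·6·1·3 = 36 ≡ 3, so v_2 = 3^{−1} = 4 (mod 11).
  i = 3 (α = 4): (4−8)(4−10)(4−9)(4−7) = (−4)·(−6)·(−5)·(−3) = 360 ≡ 8, so v_3 = 8^{−1} = 7 (mod 11).
  i = 4 (α = 9): (9−8)(9−10)(9−4)(9−7) = 1·(−1)·5·2 = −10 ≡ 1, so v_4 = 1^{−1} = 1 (mod 11).
  i = 5 (α = 7): (7−8)(7−10)(7−4)(7−9) = (−1)·(−3)·3·(−2) = −18 ≡ 4, so v_5 = 4^{−1} = 3 (mod 11).
  v = [7, 4, 7, 1, 3].
Step 2: syndromes of r = [7, 0, 10, 9, 0] (all sums mod 11).
  S_0 = Σ v_i r_i = 7·7 + 4·0 + 7·10 + 1·9 + 3·0 = 128 ≡ 7.
  S_1 = Σ v_i α_i r_i = 7·8·7 + 4·10·0 + 7·4·10 + 1·9·9 + 3·7·0 = 753 ≡ 5.
  α_i^2 mod 11 = [9, 1, 5, 4, 5].
  S_2 = Σ v_i α_i^2 r_i = 7·9·7 + 4·1·0 + 7·5·10 + 1·4·9 + 3·5·0 = 827 ≡ 2.
  S = (7, 5, 2) ≠ 0, so r is not a codeword (an error is present).
Step 3: locate the error. For a single error e at position i, S_ℓ = v_i·e·α_i^ℓ, so α_err = S_1/S_0.
  S_0^{−1} = 7^{−1} = 8 (mod 11), so α_err = 5·8 = 40 ≡ 7 = α_5. Error position i = 5.
  Consistency check: S_2/S_1 = 2·9 = 18 ≡ 7 = α_err ✓ (single-error assumption holds).
Step 4: error magnitude e = S_0/v_5 = S_0·∏_{j≠5}(α_5 − α_j) = 7·4 = 28 ≡ 6 (mod 11).
Step 5: correct position 5: c_5 = r_5 − e = 0 − 6 ≡ 5 (mod 11). Hence c = [7, 0, 10, 9, 5].
  Check: interpolating c through the α_i gives m(x) = 2 + 2·x (degree < 2) with m(α_i) = c_i for every i, so c is indeed a codeword.


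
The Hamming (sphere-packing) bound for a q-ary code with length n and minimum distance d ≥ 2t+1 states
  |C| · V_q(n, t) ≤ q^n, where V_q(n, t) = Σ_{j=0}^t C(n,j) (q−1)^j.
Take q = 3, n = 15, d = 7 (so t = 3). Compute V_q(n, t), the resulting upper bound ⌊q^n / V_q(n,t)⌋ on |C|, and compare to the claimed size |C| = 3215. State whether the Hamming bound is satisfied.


V_q(n, t) = 4091, q^n = 14348907, Hamming bound = 3507, |C| = 3215 ≤ bound (satisfied).

Step 1: Compute V_q(n, t) = Σ_{j=0}^3 C(n, j) (q−1)^j.
  j = 0: C(15,0)·(2)^0 = 1·1 = 1.
  j = 1: C(15,1)·(2)^1 = 15·2 = 30.
  j = 2: C(15,2)·(2)^2 = 105·4 = 420.
  j = 3: C(15,3)·(2)^3 = 455·8 = 3640.
  V_q(n, t) = 1 + 30 + 420 + 3640 = 4091.
Step 2: q^n = 3^15 = 14348907.
Step 3: Hamming bound ⌊q^n / V_q(n,t)⌋ = ⌊14348907/4091⌋ = 3507.
Step 4: Compare |C| = 3215 to 3507: satisfied.
The claimed |C| lies below the Hamming bound.


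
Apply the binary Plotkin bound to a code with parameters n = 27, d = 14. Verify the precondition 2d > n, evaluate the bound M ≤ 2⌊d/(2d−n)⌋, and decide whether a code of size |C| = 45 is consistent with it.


Plotkin bound M ≤ 28; given |C| = 45 > bound (violated).

Check applicability: 2d = 28, n = 27.
2d − n = 1 > 0, so Plotkin applies.
Compute d/(2d−n) = 14/1 ≈ 14.0000.
⌊d/(2d−n)⌋ = 14.
Plotkin bound: M ≤ 2·14 = 28.
Given |C| = 45, check: VIOLATED.
This |C| is above the Plotkin bound, so no binary code with n = 27, d = 14 and 45 codewords exists.


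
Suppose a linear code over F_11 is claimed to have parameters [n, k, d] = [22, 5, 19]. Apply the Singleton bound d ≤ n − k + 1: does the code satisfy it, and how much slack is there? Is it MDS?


Singleton RHS = n − k + 1 = 18, slack = -1, bound violated (no such code; not MDS).

Singleton bound: d ≤ n − k + 1.
Here n = 22, k = 5, so n − k + 1 = 18.
Given d = 19, check d ≤ 18: NO.
Slack = (n − k + 1) − d = -1.
The slack is negative: d = 19 exceeds n − k + 1 = 18 by 1, so the Singleton bound is violated and no linear [22, 5, 19]_11 code can exist. In particular it is not MDS (MDS requires d = n − k + 1 exactly).
Description: the claimed parameters are [22, 5, 19]_11; such a code would be impossible (violates the Singleton bound).


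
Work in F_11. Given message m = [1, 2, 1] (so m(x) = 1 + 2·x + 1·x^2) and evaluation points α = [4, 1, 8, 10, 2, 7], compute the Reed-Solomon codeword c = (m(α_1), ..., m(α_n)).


c = [3, 4, 4, 0, 9, 9]

Message polynomial: m(x) = 1 + 2·x + 1·x^2 (mod 11).
For each evaluation point α_i, compute m(α_i) mod 11:
  α_1 = 4: Horner steps 1 → 6 → 3, so m(4) = 3.
  α_2 = 1: Horner steps 1 → 3 → 4, so m(1) = 4.
  α_3 = 8: Horner steps 1 → 10 → 4, so m(8) = 4.
  α_4 = 10: Horner steps 1 → 1 → 0, so m(10) = 0.
  α_5 = 2: Horner steps 1 → 4 → 9, so m(2) = 9.
  α_6 = 7: Horner steps 1 → 9 → 9, so m(7) = 9.
Codeword c = [3, 4, 4, 0, 9, 9] ∈ F_11^6.


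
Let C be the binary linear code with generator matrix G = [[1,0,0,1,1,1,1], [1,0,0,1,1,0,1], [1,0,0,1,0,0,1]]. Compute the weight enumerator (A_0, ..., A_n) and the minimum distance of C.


Weight distribution: A_0 = 1, A_1 = 2, A_2 = 1, A_3 = 1, A_4 = 2, A_5 = 1. Minimum distance d = 1.

Enumerate all 2^3 = 8 messages m ∈ F_2^3.
For each, compute codeword c = mG in F_2^7, then tally its weight.
  m = 000 → c = 0000000, weight = 0.
  m = 100 → c = 1001111, weight = 5.
  m = 010 → c = 1001101, weight = 4.
  m = 110 → c = 0000010, weight = 1.
  m = 001 → c = 1001001, weight = 3.
  m = 101 → c = 0000110, weight = 2.
  m = 011 → c = 0000100, weight = 1.
  m = 111 → c = 1001011, weight = 4.
Tally weights:
  weight 0: 1 codewords.
  weight 1: 2 codewords.
  weight 2: 1 codewords.
  weight 3: 1 codewords.
  weight 4: 2 codewords.
  weight 5: 1 codewords.
Minimum distance d = smallest w > 0 with A_w > 0 = 1.
Sanity: Σ A_w = 8 = 2^3 = 8 ✓.


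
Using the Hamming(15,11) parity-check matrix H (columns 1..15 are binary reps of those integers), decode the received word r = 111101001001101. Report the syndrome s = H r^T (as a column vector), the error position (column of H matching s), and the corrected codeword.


s = (0, 1, 0, 1)^T, error position = 5, corrected codeword c = 111111001001101

Compute s = H r^T mod 2 one row at a time:
  s_1 = 0 + 1 + 0 + 0 + 1 + 1 + 0 + 1 = 4 ≡ 0 (mod 2).
  s_2 = 1 + 0 + 1 + 0 + 1 + 1 + 0 + 1 = 5 ≡ 1 (mod 2).
  s_3 = 1 + 1 + 1 + 0 + 0 + 0 + 0 + 1 = 4 ≡ 0 (mod 2).
  s_4 = 1 + 1 + 0 + 0 + 1 + 0 + 1 + 1 = 5 ≡ 1 (mod 2).
s = (0, 1, 0, 1)^T — this equals column 5 of H (binary 0101), so error is at position 5.
Correct: flip bit 5 of r = 111101001001101 to get c = 111111001001101.


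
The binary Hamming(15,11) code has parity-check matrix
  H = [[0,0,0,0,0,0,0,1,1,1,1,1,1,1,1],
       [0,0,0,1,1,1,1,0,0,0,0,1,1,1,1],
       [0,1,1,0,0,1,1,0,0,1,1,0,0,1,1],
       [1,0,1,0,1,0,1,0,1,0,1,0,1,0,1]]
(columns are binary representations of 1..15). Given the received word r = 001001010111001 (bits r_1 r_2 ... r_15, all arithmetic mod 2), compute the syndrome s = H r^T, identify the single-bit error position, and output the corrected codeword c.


s = (1, 1, 1, 1)^T, error position = 15, corrected codeword c = 001001010111000

Compute s = H r^T mod 2 one row at a time:
  s_1 = 1 + 0 + 1 + 1 + 1 + 0 + 0 + 1 = 5 ≡ 1 (mod 2).
  s_2 = 0 + 0 + 1 + 0 + 1 + 0 + 0 + 1 = 3 ≡ 1 (mod 2).
  s_3 = 0 + 1 + 1 + 0 + 1 + 1 + 0 + 1 = 5 ≡ 1 (mod 2).
  s_4 = 0 + 1 + 0 + 0 + 0 + 1 + 0 + 1 = 3 ≡ 1 (mod 2).
s = (1, 1, 1, 1)^T — this equals column 15 of H (binary 1111), so error is at position 15.
Correct: flip bit 15 of r = 001001010111001 to get c = 001001010111000.


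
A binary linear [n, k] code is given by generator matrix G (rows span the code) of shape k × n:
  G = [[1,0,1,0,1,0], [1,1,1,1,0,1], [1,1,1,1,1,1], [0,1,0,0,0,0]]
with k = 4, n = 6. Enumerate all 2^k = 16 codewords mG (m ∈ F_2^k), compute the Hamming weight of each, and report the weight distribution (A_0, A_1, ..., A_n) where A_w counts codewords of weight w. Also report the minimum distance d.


Weight distribution: A_0 = 1, A_1 = 2, A_2 = 3, A_3 = 4, A_4 = 3, A_5 = 2, A_6 = 1. Minimum distance d = 1.

Enumerate all 2^4 = 16 messages m ∈ F_2^4.
For each, compute codeword c = mG in F_2^6, then tally its weight.
  m = 0000 → c = 000000, weight = 0.
  m = 1000 → c = 101010, weight = 3.
  m = 0100 → c = 111101, weight = 5.
  m = 1100 → c = 010111, weight = 4.
  m = 0010 → c = 111111, weight = 6.
  m = 1010 → c = 010101, weight = 3.
  m = 0110 → c = 000010, weight = 1.
  m = 1110 → c = 101000, weight = 2.
  m = 0001 → c = 010000, weight = 1.
  m = 1001 → c = 111010, weight = 4.
  m = 0101 → c = 101101, weight = 4.
  m = 1101 → c = 000111, weight = 3.
  m = 0011 → c = 101111, weight = 5.
  m = 1011 → c = 000101, weight = 2.
  m = 0111 → c = 010010, weight = 2.
  m = 1111 → c = 111000, weight = 3.
Tally weights:
  weight 0: 1 codewords.
  weight 1: 2 codewords.
  weight 2: 3 codewords.
  weight 3: 4 codewords.
  weight 4: 3 codewords.
  weight 5: 2 codewords.
  weight 6: 1 codewords.
Minimum distance d = smallest w > 0 with A_w > 0 = 1.
Sanity: Σ A_w = 16 = 2^4 = 16 ✓.


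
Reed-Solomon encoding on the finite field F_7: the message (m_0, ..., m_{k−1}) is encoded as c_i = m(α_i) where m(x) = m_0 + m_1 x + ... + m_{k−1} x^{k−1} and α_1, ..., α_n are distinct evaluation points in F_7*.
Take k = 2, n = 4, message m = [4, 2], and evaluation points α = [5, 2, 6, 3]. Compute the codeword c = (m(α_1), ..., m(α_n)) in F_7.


c = [0, 1, 2, 3]

Message polynomial: m(x) = 4 + 2·x (mod 7).
For each evaluation point α_i, compute m(α_i) mod 7:
  α_1 = 5: Horner steps 2 → 0, so m(5) = 0.
  α_2 = 2: Horner steps 2 → 1, so m(2) = 1.
  α_3 = 6: Horner steps 2 → 2, so m(6) = 2.
  α_4 = 3: Horner steps 2 → 3, so m(3) = 3.
Codeword c = [0, 1, 2, 3] ∈ F_7^4.


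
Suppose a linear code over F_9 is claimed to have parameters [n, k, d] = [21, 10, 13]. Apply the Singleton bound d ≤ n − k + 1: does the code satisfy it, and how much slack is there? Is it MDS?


Singleton RHS = n − k + 1 = 12, slack = -1, bound violated (no such code; not MDS).

Singleton bound: d ≤ n − k + 1.
Here n = 21, k = 10, so n − k + 1 = 12.
Given d = 13, check d ≤ 12: NO.
Slack = (n − k + 1) − d = -1.
The slack is negative: d = 13 exceeds n − k + 1 = 12 by 1, so the Singleton bound is violated and no linear [21, 10, 13]_9 code can exist. In particular it is not MDS (MDS requires d = n − k + 1 exactly).
Description: the claimed parameters are [21, 10, 13]_9; such a code would be impossible (violates the Singleton bound).


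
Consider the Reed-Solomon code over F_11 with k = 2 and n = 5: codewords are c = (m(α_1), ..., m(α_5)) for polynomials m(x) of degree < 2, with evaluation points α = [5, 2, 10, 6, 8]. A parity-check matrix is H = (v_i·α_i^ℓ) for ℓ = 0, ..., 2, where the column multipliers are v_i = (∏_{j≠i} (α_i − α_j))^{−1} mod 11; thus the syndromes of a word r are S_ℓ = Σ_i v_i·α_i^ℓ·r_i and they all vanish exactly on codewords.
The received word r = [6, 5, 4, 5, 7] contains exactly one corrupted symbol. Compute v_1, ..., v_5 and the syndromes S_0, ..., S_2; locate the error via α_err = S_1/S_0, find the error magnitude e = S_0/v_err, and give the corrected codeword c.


S = (5, 8, 4), error at position 4, error magnitude e = 6, c = [6, 5, 4, 10, 7].

Step 1: column multipliers v_i = (∏_{j≠i}(α_i − α_j))^{−1} mod 11.
  i = 1 (α = 5): (5−2)(5−10)(5−6)(5−8) = 3·(−5)·(−1)·(−3) = −45 ≡ 10, so v_1 = 10^{−1} = 10 (mod 11).
  i = 2 (α = 2): (2−5)(2−10)(2−6)(2−8) = (−3)·(−8)·(−4)·(−6) = 576 ≡ 4, so v_2 = 4^{−1} = 3 (mod 11).
  i = 3 (α = 10): (10−5)(10−2)(10−6)(10−8) = 5·8·4·2 = 320 ≡ 1, so v_3 = 1^{−1} = 1 (mod 11).
  i = 4 (α = 6): (6−5)(6−2)(6−10)(6−8) = 1·4·(−4)·(−2) = 32 ≡ 10, so v_4 = 10^{−1} = 10 (mod 11).
  i = 5 (α = 8): (8−5)(8−2)(8−10)(8−6) = 3·6·(−2)·2 = −72 ≡ 5, so v_5 = 5^{−1} = 9 (mod 11).
  v = [10, 3, 1, 10, 9].
Step 2: syndromes of r = [6, 5, 4, 5, 7] (all sums mod 11).
  S_0 = Σ v_i r_i = 10·6 + 3·5 + 1·4 + 10·5 + 9·7 = 192 ≡ 5.
  S_1 = Σ v_i α_i r_i = 10·5·6 + 3·2·5 + 1·10·4 + 10·6·5 + 9·8·7 = 1174 ≡ 8.
  α_i^2 mod 11 = [3, 4, 1, 3, 9].
  S_2 = Σ v_i α_i^2 r_i = 10·3·6 + 3·4·5 + 1·1·4 + 10·3·5 + 9·9·7 = 961 ≡ 4.
  S = (5, 8, 4) ≠ 0, so r is not a codeword (an error is present).
Step 3: locate the error. For a single error e at position i, S_ℓ = v_i·e·α_i^ℓ, so α_err = S_1/S_0.
  S_0^{−1} = 5^{−1} = 9 (mod 11), so α_err = 8·9 = 72 ≡ 6 = α_4. Error position i = 4.
  Consistency check: S_2/S_1 = 4·7 = 28 ≡ 6 = α_err ✓ (single-error assumption holds).
Step 4: error magnitude e = S_0/v_4 = S_0·∏_{j≠4}(α_4 − α_j) = 5·10 = 50 ≡ 6 (mod 11).
Step 5: correct position 4: c_4 = r_4 − e = 5 − 6 ≡ 10 (mod 11). Hence c = [6, 5, 4, 10, 7].
  Check: interpolating c through the α_i gives m(x) = 8 + 4·x (degree < 2) with m(α_i) = c_i for every i, so c is indeed a codeword.


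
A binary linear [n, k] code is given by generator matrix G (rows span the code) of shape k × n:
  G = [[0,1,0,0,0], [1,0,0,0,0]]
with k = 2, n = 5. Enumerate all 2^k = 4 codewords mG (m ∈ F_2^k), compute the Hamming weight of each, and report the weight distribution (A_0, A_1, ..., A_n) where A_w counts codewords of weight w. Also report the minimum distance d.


Weight distribution: A_0 = 1, A_1 = 2, A_2 = 1. Minimum distance d = 1.

Enumerate all 2^2 = 4 messages m ∈ F_2^2.
For each, compute codeword c = mG in F_2^5, then tally its weight.
  m = 00 → c = 00000, weight = 0.
  m = 10 → c = 01000, weight = 1.
  m = 01 → c = 10000, weight = 1.
  m = 11 → c = 11000, weight = 2.
Tally weights:
  weight 0: 1 codewords.
  weight 1: 2 codewords.
  weight 2: 1 codewords.
Minimum distance d = smallest w > 0 with A_w > 0 = 1.
Sanity: Σ A_w = 4 = 2^2 = 4 ✓.


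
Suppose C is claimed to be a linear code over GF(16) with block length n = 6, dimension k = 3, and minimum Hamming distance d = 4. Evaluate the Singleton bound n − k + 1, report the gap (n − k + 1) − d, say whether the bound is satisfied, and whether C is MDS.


Singleton RHS = n − k + 1 = 4, slack = 0, bound satisfied, MDS.

Singleton bound: d ≤ n − k + 1.
Here n = 6, k = 3, so n − k + 1 = 4.
Given d = 4, check d ≤ 4: YES.
Slack = (n − k + 1) − d = 0.
The code is MDS (slack = 0).
Description: the claimed parameters are [6, 3, 4]_16; such a code would be MDS (meets Singleton bound).


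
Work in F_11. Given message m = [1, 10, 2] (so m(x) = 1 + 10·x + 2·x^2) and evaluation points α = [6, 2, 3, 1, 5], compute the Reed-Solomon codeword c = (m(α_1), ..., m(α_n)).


c = [1, 7, 5, 2, 2]

Message polynomial: m(x) = 1 + 10·x + 2·x^2 (mod 11).
For each evaluation point α_i, compute m(α_i) mod 11:
  α_1 = 6: Horner steps 2 → 0 → 1, so m(6) = 1.
  α_2 = 2: Horner steps 2 → 3 → 7, so m(2) = 7.
  α_3 = 3: Horner steps 2 → 5 → 5, so m(3) = 5.
  α_4 = 1: Horner steps 2 → 1 → 2, so m(1) = 2.
  α_5 = 5: Horner steps 2 → 9 → 2, so m(5) = 2.
Codeword c = [1, 7, 5, 2, 2] ∈ F_11^5.


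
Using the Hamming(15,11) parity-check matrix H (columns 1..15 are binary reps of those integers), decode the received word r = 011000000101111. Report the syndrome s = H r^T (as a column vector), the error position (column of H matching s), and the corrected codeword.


s = (1, 0, 1, 1)^T, error position = 11, corrected codeword c = 011000000111111

Compute s = H r^T mod 2 one row at a time:
  s_1 = 0 + 0 + 1 + 0 + 1 + 1 + 1 + 1 = 5 ≡ 1 (mod 2).
  s_2 = 0 + 0 + 0 + 0 + 1 + 1 + 1 + 1 = 4 ≡ 0 (mod 2).
  s_3 = 1 + 1 + 0 + 0 + 1 + 0 + 1 + 1 = 5 ≡ 1 (mod 2).
  s_4 = 0 + 1 + 0 + 0 + 0 + 0 + 1 + 1 = 3 ≡ 1 (mod 2).
s = (1, 0, 1, 1)^T — this equals column 11 of H (binary 1011), so error is at position 11.
Correct: flip bit 11 of r = 011000000101111 to get c = 011000000111111.


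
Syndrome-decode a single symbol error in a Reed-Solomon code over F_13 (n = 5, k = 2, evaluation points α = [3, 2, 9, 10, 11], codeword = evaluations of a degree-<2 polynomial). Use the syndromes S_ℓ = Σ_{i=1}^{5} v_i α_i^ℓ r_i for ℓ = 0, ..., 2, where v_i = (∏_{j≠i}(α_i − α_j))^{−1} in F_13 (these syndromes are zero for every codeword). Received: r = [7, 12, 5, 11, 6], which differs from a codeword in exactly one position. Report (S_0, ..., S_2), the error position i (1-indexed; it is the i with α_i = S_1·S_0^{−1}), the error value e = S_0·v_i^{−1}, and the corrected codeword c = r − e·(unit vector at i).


S = (9, 3, 1), error at position 3, error magnitude e = 2, c = [7, 12, 3, 11, 6].

Step 1: column multipliers v_i = (∏_{j≠i}(α_i − α_j))^{−1} mod 13.
  i = 1 (α = 3): (3−2)(3−9)(3−10)(3−11) = 1·(−6)·(−7)·(−8) = −336 ≡ 2, so v_1 = 2^{−1} = 7 (mod 13).
  i = 2 (α = 2): (2−3)(2−9)(2−10)(2−11) = (−1)·(−7)·(−8)·(−9) = 504 ≡ 10, so v_2 = 10^{−1} = 4 (mod 13).
  i = 3 (α = 9): (9−3)(9−2)(9−10)(9−11) = 6·7·(−1)·(−2) = 84 ≡ 6, so v_3 = 6^{−1} = 11 (mod 13).
  i = 4 (α = 10): (10−3)(10−2)(10−9)(10−11) = 7·8·1·(−1) = −56 ≡ 9, so v_4 = 9^{−1} = 3 (mod 13).
  i = 5 (α = 11): (11−3)(11−2)(11−9)(11−10) = 8·9·2·1 = 144 ≡ 1, so v_5 = 1^{−1} = 1 (mod 13).
  v = [7, 4, 11, 3, 1].
Step 2: syndromes of r = [7, 12, 5, 11, 6] (all sums mod 13).
  S_0 = Σ v_i r_i = 7·7 + 4·12 + 11·5 + 3·11 + 1·6 = 191 ≡ 9.
  S_1 = Σ v_i α_i r_i = 7·3·7 + 4·2·12 + 11·9·5 + 3·10·11 + 1·11·6 = 1134 ≡ 3.
  α_i^2 mod 13 = [9, 4, 3, 9, 4].
  S_2 = Σ v_i α_i^2 r_i = 7·9·7 + 4·4·12 + 11·3·5 + 3·9·11 + 1·4·6 = 1119 ≡ 1.
  S = (9, 3, 1) ≠ 0, so r is not a codeword (an error is present).
Step 3: locate the error. For a single error e at position i, S_ℓ = v_i·e·α_i^ℓ, so α_err = S_1/S_0.
  S_0^{−1} = 9^{−1} = 3 (mod 13), so α_err = 3·3 = 9 ≡ 9 = α_3. Error position i = 3.
  Consistency check: S_2/S_1 = 1·9 = 9 ≡ 9 = α_err ✓ (single-error assumption holds).
Step 4: error magnitude e = S_0/v_3 = S_0·∏_{j≠3}(α_3 − α_j) = 9·6 = 54 ≡ 2 (mod 13).
Step 5: correct position 3: c_3 = r_3 − e = 5 − 2 ≡ 3 (mod 13). Hence c = [7, 12, 3, 11, 6].
  Check: interpolating c through the α_i gives m(x) = 9 + 8·x (degree < 2) with m(α_i) = c_i for every i, so c is indeed a codeword.


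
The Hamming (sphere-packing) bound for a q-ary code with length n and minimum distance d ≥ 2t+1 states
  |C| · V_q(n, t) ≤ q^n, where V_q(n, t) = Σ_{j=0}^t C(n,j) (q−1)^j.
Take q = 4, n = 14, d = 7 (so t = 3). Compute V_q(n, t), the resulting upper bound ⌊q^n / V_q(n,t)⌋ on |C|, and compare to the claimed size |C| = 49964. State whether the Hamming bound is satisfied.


V_q(n, t) = 10690, q^n = 268435456, Hamming bound = 25110, |C| = 49964 > bound (violated).

Step 1: Compute V_q(n, t) = Σ_{j=0}^3 C(n, j) (q−1)^j.
  j = 0: C(14,0)·(3)^0 = 1·1 = 1.
  j = 1: C(14,1)·(3)^1 = 14·3 = 42.
  j = 2: C(14,2)·(3)^2 = 91·9 = 819.
  j = 3: C(14,3)·(3)^3 = 364·27 = 9828.
  V_q(n, t) = 1 + 42 + 819 + 9828 = 10690.
Step 2: q^n = 4^14 = 268435456.
Step 3: Hamming bound ⌊q^n / V_q(n,t)⌋ = ⌊268435456/10690⌋ = 25110.
Step 4: Compare |C| = 49964 to 25110: violated.
The claimed |C| lies above the Hamming bound, so no 4-ary code of length 14 with d ≥ 7 can have 49964 codewords.


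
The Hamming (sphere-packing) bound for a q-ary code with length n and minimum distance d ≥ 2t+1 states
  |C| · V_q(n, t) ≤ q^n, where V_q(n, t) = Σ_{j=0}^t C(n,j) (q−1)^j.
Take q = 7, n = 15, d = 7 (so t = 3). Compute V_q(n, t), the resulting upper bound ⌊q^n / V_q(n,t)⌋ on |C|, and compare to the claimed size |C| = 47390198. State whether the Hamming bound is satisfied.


V_q(n, t) = 102151, q^n = 4747561509943, Hamming bound = 46475918, |C| = 47390198 > bound (violated).

Step 1: Compute V_q(n, t) = Σ_{j=0}^3 C(n, j) (q−1)^j.
  j = 0: C(15,0)·(6)^0 = 1·1 = 1.
  j = 1: C(15,1)·(6)^1 = 15·6 = 90.
  j = 2: C(15,2)·(6)^2 = 105·36 = 3780.
  j = 3: C(15,3)·(6)^3 = 455·216 = 98280.
  V_q(n, t) = 1 + 90 + 3780 + 98280 = 102151.
Step 2: q^n = 7^15 = 4747561509943.
Step 3: Hamming bound ⌊q^n / V_q(n,t)⌋ = ⌊4747561509943/102151⌋ = 46475918.
Step 4: Compare |C| = 47390198 to 46475918: violated.
The claimed |C| lies above the Hamming bound, so no 7-ary code of length 15 with d ≥ 7 can have 47390198 codewords.


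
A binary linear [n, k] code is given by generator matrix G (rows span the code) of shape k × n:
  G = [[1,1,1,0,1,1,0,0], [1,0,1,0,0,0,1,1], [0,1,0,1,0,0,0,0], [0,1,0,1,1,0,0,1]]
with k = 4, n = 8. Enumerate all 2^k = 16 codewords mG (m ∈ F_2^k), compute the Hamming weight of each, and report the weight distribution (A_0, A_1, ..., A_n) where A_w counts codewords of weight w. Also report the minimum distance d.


Weight distribution: A_0 = 1, A_2 = 2, A_3 = 2, A_4 = 3, A_5 = 6, A_6 = 2. Minimum distance d = 2.

Enumerate all 2^4 = 16 messages m ∈ F_2^4.
For each, compute codeword c = mG in F_2^8, then tally its weight.
  m = 0000 → c = 00000000, weight = 0.
  m = 1000 → c = 11101100, weight = 5.
  m = 0100 → c = 10100011, weight = 4.
  m = 1100 → c = 01001111, weight = 5.
  m = 0010 → c = 01010000, weight = 2.
  m = 1010 → c = 10111100, weight = 5.
  m = 0110 → c = 11110011, weight = 6.
  m = 1110 → c = 00011111, weight = 5.
  m = 0001 → c = 01011001, weight = 4.
  m = 1001 → c = 10110101, weight = 5.
  m = 0101 → c = 11111010, weight = 6.
  m = 1101 → c = 00010110, weight = 3.
  m = 0011 → c = 00001001, weight = 2.
  m = 1011 → c = 11100101, weight = 5.
  m = 0111 → c = 10101010, weight = 4.
  m = 1111 → c = 01000110, weight = 3.
Tally weights:
  weight 0: 1 codewords.
  weight 2: 2 codewords.
  weight 3: 2 codewords.
  weight 4: 3 codewords.
  weight 5: 6 codewords.
  weight 6: 2 codewords.
Minimum distance d = smallest w > 0 with A_w > 0 = 2.
Sanity: Σ A_w = 16 = 2^4 = 16 ✓.


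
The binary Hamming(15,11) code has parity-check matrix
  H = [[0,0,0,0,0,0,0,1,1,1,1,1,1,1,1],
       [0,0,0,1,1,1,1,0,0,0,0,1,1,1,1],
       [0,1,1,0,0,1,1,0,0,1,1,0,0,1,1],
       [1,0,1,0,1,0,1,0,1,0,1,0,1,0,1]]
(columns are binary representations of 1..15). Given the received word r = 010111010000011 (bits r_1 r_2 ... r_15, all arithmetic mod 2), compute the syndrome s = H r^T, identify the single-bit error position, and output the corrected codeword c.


s = (1, 1, 0, 0)^T, error position = 12, corrected codeword c = 010111010001011

Compute s = H r^T mod 2 one row at a time:
  s_1 = 1 + 0 + 0 + 0 + 0 + 0 + 1 + 1 = 3 ≡ 1 (mod 2).
  s_2 = 1 + 1 + 1 + 0 + 0 + 0 + 1 + 1 = 5 ≡ 1 (mod 2).
  s_3 = 1 + 0 + 1 + 0 + 0 + 0 + 1 + 1 = 4 ≡ 0 (mod 2).
  s_4 = 0 + 0 + 1 + 0 + 0 + 0 + 0 + 1 = 2 ≡ 0 (mod 2).
s = (1, 1, 0, 0)^T — this equals column 12 of H (binary 1100), so error is at position 12.
Correct: flip bit 12 of r = 010111010000011 to get c = 010111010001011.


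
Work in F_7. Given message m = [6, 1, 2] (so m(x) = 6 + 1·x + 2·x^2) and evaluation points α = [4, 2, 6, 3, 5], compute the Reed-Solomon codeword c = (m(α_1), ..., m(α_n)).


c = [0, 2, 0, 6, 5]

Message polynomial: m(x) = 6 + 1·x + 2·x^2 (mod 7).
For each evaluation point α_i, compute m(α_i) mod 7:
  α_1 = 4: Horner steps 2 → 2 → 0, so m(4) = 0.
  α_2 = 2: Horner steps 2 → 5 → 2, so m(2) = 2.
  α_3 = 6: Horner steps 2 → 6 → 0, so m(6) = 0.
  α_4 = 3: Horner steps 2 → 0 → 6, so m(3) = 6.
  α_5 = 5: Horner steps 2 → 4 → 5, so m(5) = 5.
Codeword c = [0, 2, 0, 6, 5] ∈ F_7^5.


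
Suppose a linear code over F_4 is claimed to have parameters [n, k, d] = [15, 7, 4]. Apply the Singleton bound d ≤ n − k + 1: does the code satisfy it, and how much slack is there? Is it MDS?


Singleton RHS = n − k + 1 = 9, slack = 5, bound satisfied, not MDS.

Singleton bound: d ≤ n − k + 1.
Here n = 15, k = 7, so n − k + 1 = 9.
Given d = 4, check d ≤ 9: YES.
Slack = (n − k + 1) − d = 5.
The code is NOT MDS (slack = 5 > 0).
Description: the claimed parameters are [15, 7, 4]_4; such a code would be non-MDS.


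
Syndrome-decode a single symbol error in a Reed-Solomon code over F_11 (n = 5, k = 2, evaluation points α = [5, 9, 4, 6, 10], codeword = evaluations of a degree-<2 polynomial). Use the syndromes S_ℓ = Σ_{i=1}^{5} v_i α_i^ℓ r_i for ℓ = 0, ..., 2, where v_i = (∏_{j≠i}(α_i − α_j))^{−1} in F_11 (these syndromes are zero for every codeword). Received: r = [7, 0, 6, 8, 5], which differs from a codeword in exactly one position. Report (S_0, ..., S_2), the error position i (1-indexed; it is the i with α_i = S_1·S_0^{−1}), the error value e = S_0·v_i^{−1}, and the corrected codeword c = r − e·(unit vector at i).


S = (7, 4, 7), error at position 5, error magnitude e = 4, c = [7, 0, 6, 8, 1].

Step 1: column multipliers v_i = (∏_{j≠i}(α_i − α_j))^{−1} mod 11.
  i = 1 (α = 5): (5−9)(5−4)(5−6)(5−10) = (−4)·1·(−1)·(−5) = −20 ≡ 2, so v_1 = 2^{−1} = 6 (mod 11).
  i = 2 (α = 9): (9−5)(9−4)(9−6)(9−10) = 4·5·3·(−1) = −60 ≡ 6, so v_2 = 6^{−1} = 2 (mod 11).
  i = 3 (α = 4): (4−5)(4−9)(4−6)(4−10) = (−1)·(−5)·(−2)·(−6) = 60 ≡ 5, so v_3 = 5^{−1} = 9 (mod 11).
  i = 4 (α = 6): (6−5)(6−9)(6−4)(6−10) = 1·(−3)·2·(−4) = 24 ≡ 2, so v_4 = 2^{−1} = 6 (mod 11).
  i = 5 (α = 10): (10−5)(10−9)(10−4)(10−6) = 5·1·6·4 = 120 ≡ 10, so v_5 = 10^{−1} = 10 (mod 11).
  v = [6, 2, 9, 6, 10].
Step 2: syndromes of r = [7, 0, 6, 8, 5] (all sums mod 11).
  S_0 = Σ v_i r_i = 6·7 + 2·0 + 9·6 + 6·8 + 10·5 = 194 ≡ 7.
  S_1 = Σ v_i α_i r_i = 6·5·7 + 2·9·0 + 9·4·6 + 6·6·8 + 10·10·5 = 1214 ≡ 4.
  α_i^2 mod 11 = [3, 4, 5, 3, 1].
  S_2 = Σ v_i α_i^2 r_i = 6·3·7 + 2·4·0 + 9·5·6 + 6·3·8 + 10·1·5 = 590 ≡ 7.
  S = (7, 4, 7) ≠ 0, so r is not a codeword (an error is present).
Step 3: locate the error. For a single error e at position i, S_ℓ = v_i·e·α_i^ℓ, so α_err = S_1/S_0.
  S_0^{−1} = 7^{−1} = 8 (mod 11), so α_err = 4·8 = 32 ≡ 10 = α_5. Error position i = 5.
  Consistency check: S_2/S_1 = 7·3 = 21 ≡ 10 = α_err ✓ (single-error assumption holds).
Step 4: error magnitude e = S_0/v_5 = S_0·∏_{j≠5}(α_5 − α_j) = 7·10 = 70 ≡ 4 (mod 11).
Step 5: correct position 5: c_5 = r_5 − e = 5 − 4 ≡ 1 (mod 11). Hence c = [7, 0, 6, 8, 1].
  Check: interpolating c through the α_i gives m(x) = 2 + 1·x (degree < 2) with m(α_i) = c_i for every i, so c is indeed a codeword.


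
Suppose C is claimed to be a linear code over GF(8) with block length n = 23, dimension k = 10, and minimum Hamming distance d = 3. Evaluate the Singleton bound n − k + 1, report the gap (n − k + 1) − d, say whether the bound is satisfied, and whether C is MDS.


Singleton RHS = n − k + 1 = 14, slack = 11, bound satisfied, not MDS.

Singleton bound: d ≤ n − k + 1.
Here n = 23, k = 10, so n − k + 1 = 14.
Given d = 3, check d ≤ 14: YES.
Slack = (n − k + 1) − d = 11.
The code is NOT MDS (slack = 11 > 0).
Description: the claimed parameters are [23, 10, 3]_8; such a code would be non-MDS.


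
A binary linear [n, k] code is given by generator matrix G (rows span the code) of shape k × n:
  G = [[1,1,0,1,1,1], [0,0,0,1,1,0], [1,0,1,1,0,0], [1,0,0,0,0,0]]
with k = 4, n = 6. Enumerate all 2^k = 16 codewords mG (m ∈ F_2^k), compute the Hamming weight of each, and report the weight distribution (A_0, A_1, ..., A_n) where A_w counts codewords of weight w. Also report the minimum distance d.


Weight distribution: A_0 = 1, A_1 = 1, A_2 = 4, A_3 = 4, A_4 = 3, A_5 = 3. Minimum distance d = 1.

Enumerate all 2^4 = 16 messages m ∈ F_2^4.
For each, compute codeword c = mG in F_2^6, then tally its weight.
  m = 0000 → c = 000000, weight = 0.
  m = 1000 → c = 110111, weight = 5.
  m = 0100 → c = 000110, weight = 2.
  m = 1100 → c = 110001, weight = 3.
  m = 0010 → c = 101100, weight = 3.
  m = 1010 → c = 011011, weight = 4.
  m = 0110 → c = 101010, weight = 3.
  m = 1110 → c = 011101, weight = 4.
  m = 0001 → c = 100000, weight = 1.
  m = 1001 → c = 010111, weight = 4.
  m = 0101 → c = 100110, weight = 3.
  m = 1101 → c = 010001, weight = 2.
  m = 0011 → c = 001100, weight = 2.
  m = 1011 → c = 111011, weight = 5.
  m = 0111 → c = 001010, weight = 2.
  m = 1111 → c = 111101, weight = 5.
Tally weights:
  weight 0: 1 codewords.
  weight 1: 1 codewords.
  weight 2: 4 codewords.
  weight 3: 4 codewords.
  weight 4: 3 codewords.
  weight 5: 3 codewords.
Minimum distance d = smallest w > 0 with A_w > 0 = 1.
Sanity: Σ A_w = 16 = 2^4 = 16 ✓.


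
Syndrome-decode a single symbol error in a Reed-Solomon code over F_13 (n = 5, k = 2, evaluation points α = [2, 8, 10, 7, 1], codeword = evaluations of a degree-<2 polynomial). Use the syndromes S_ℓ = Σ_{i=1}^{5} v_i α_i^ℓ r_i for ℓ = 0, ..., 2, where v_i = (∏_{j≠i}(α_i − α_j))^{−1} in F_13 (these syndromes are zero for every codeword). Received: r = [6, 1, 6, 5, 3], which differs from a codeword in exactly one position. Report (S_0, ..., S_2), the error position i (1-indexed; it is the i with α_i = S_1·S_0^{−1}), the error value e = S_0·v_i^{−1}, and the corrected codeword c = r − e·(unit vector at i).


S = (1, 2, 4), error at position 1, error magnitude e = 7, c = [12, 1, 6, 5, 3].

Step 1: column multipliers v_i = (∏_{j≠i}(α_i − α_j))^{−1} mod 13.
  i = 1 (α = 2): (2−8)(2−10)(2−7)(2−1) = (−6)·(−8)·(−5)·1 = −240 ≡ 7, so v_1 = 7^{−1} = 2 (mod 13).
  i = 2 (α = 8): (8−2)(8−10)(8−7)(8−1) = 6·(−2)·1·7 = −84 ≡ 7, so v_2 = 7^{−1} = 2 (mod 13).
  i = 3 (α = 10): (10−2)(10−8)(10−7)(10−1) = 8·2·3·9 = 432 ≡ 3, so v_3 = 3^{−1} = 9 (mod 13).
  i = 4 (α = 7): (7−2)(7−8)(7−10)(7−1) = 5·(−1)·(−3)·6 = 90 ≡ 12, so v_4 = 12^{−1} = 12 (mod 13).
  i = 5 (α = 1): (1−2)(1−8)(1−10)(1−7) = (−1)·(−7)·(−9)·(−6) = 378 ≡ 1, so v_5 = 1^{−1} = 1 (mod 13).
  v = [2, 2, 9, 12, 1].
Step 2: syndromes of r = [6, 1, 6, 5, 3] (all sums mod 13).
  S_0 = Σ v_i r_i = 2·6 + 2·1 + 9·6 + 12·5 + 1·3 = 131 ≡ 1.
  S_1 = Σ v_i α_i r_i = 2·2·6 + 2·8·1 + 9·10·6 + 12·7·5 + 1·1·3 = 1003 ≡ 2.
  α_i^2 mod 13 = [4, 12, 9, 10, 1].
  S_2 = Σ v_i α_i^2 r_i = 2·4·6 + 2·12·1 + 9·9·6 + 12·10·5 + 1·1·3 = 1161 ≡ 4.
  S = (1, 2, 4) ≠ 0, so r is not a codeword (an error is present).
Step 3: locate the error. For a single error e at position i, S_ℓ = v_i·e·α_i^ℓ, so α_err = S_1/S_0.
  S_0^{−1} = 1^{−1} = 1 (mod 13), so α_err = 2·1 = 2 ≡ 2 = α_1. Error position i = 1.
  Consistency check: S_2/S_1 = 4·7 = 28 ≡ 2 = α_err ✓ (single-error assumption holds).
Step 4: error magnitude e = S_0/v_1 = S_0·∏_{j≠1}(α_1 − α_j) = 1·7 = 7 ≡ 7 (mod 13).
Step 5: correct position 1: c_1 = r_1 − e = 6 − 7 ≡ 12 (mod 13). Hence c = [12, 1, 6, 5, 3].
  Check: interpolating c through the α_i gives m(x) = 7 + 9·x (degree < 2) with m(α_i) = c_i for every i, so c is indeed a codeword.


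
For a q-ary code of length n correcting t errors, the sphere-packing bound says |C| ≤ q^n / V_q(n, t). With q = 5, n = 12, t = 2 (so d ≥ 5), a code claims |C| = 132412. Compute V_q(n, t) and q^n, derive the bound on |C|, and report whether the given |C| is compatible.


V_q(n, t) = 1105, q^n = 244140625, Hamming bound = 220941, |C| = 132412 ≤ bound (satisfied).

Step 1: Compute V_q(n, t) = Σ_{j=0}^2 C(n, j) (q−1)^j.
  j = 0: C(12,0)·(4)^0 = 1·1 = 1.
  j = 1: C(12,1)·(4)^1 = 12·4 = 48.
  j = 2: C(12,2)·(4)^2 = 66·16 = 1056.
  V_q(n, t) = 1 + 48 + 1056 = 1105.
Step 2: q^n = 5^12 = 244140625.
Step 3: Hamming bound ⌊q^n / V_q(n,t)⌋ = ⌊244140625/1105⌋ = 220941.
Step 4: Compare |C| = 132412 to 220941: satisfied.
The claimed |C| lies below the Hamming bound.


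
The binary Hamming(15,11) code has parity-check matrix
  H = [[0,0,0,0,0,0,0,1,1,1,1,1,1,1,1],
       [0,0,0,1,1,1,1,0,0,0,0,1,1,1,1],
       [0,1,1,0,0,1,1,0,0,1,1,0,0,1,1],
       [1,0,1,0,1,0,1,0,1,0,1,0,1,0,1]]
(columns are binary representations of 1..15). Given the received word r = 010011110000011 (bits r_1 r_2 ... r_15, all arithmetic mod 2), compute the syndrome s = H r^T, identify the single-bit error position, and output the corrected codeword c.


s = (1, 1, 1, 1)^T, error position = 15, corrected codeword c = 010011110000010

Compute s = H r^T mod 2 one row at a time:
  s_1 = 1 + 0 + 0 + 0 + 0 + 0 + 1 + 1 = 3 ≡ 1 (mod 2).
  s_2 = 0 + 1 + 1 + 1 + 0 + 0 + 1 + 1 = 5 ≡ 1 (mod 2).
  s_3 = 1 + 0 + 1 + 1 + 0 + 0 + 1 + 1 = 5 ≡ 1 (mod 2).
  s_4 = 0 + 0 + 1 + 1 + 0 + 0 + 0 + 1 = 3 ≡ 1 (mod 2).
s = (1, 1, 1, 1)^T — this equals column 15 of H (binary 1111), so error is at position 15.
Correct: flip bit 15 of r = 010011110000011 to get c = 010011110000010.


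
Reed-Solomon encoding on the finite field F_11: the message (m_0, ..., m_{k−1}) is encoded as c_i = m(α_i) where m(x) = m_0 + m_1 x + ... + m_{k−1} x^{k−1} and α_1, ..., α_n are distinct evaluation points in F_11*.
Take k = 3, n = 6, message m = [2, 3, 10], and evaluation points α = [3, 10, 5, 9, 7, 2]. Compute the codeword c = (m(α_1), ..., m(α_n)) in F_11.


c = [2, 9, 3, 3, 7, 4]

Message polynomial: m(x) = 2 + 3·x + 10·x^2 (mod 11).
For each evaluation point α_i, compute m(α_i) mod 11:
  α_1 = 3: Horner steps 10 → 0 → 2, so m(3) = 2.
  α_2 = 10: Horner steps 10 → 4 → 9, so m(10) = 9.
  α_3 = 5: Horner steps 10 → 9 → 3, so m(5) = 3.
  α_4 = 9: Horner steps 10 → 5 → 3, so m(9) = 3.
  α_5 = 7: Horner steps 10 → 7 → 7, so m(7) = 7.
  α_6 = 2: Horner steps 10 → 1 → 4, so m(2) = 4.
Codeword c = [2, 9, 3, 3, 7, 4] ∈ F_11^6.


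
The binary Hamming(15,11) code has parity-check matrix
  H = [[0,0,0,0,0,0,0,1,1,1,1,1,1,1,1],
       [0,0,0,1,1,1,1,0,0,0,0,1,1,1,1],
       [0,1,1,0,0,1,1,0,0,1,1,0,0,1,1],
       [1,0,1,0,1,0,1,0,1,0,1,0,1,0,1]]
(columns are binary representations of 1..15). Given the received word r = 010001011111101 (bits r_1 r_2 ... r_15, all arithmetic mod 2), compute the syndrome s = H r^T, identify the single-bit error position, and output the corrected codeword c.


s = (1, 0, 1, 0)^T, error position = 10, corrected codeword c = 010001011011101

Compute s = H r^T mod 2 one row at a time:
  s_1 = 1 + 1 + 1 + 1 + 1 + 1 + 0 + 1 = 7 ≡ 1 (mod 2).
  s_2 = 0 + 0 + 1 + 0 + 1 + 1 + 0 + 1 = 4 ≡ 0 (mod 2).
  s_3 = 1 + 0 + 1 + 0 + 1 + 1 + 0 + 1 = 5 ≡ 1 (mod 2).
  s_4 = 0 + 0 + 0 + 0 + 1 + 1 + 1 + 1 = 4 ≡ 0 (mod 2).
s = (1, 0, 1, 0)^T — this equals column 10 of H (binary 1010), so error is at position 10.
Correct: flip bit 10 of r = 010001011111101 to get c = 010001011011101.
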